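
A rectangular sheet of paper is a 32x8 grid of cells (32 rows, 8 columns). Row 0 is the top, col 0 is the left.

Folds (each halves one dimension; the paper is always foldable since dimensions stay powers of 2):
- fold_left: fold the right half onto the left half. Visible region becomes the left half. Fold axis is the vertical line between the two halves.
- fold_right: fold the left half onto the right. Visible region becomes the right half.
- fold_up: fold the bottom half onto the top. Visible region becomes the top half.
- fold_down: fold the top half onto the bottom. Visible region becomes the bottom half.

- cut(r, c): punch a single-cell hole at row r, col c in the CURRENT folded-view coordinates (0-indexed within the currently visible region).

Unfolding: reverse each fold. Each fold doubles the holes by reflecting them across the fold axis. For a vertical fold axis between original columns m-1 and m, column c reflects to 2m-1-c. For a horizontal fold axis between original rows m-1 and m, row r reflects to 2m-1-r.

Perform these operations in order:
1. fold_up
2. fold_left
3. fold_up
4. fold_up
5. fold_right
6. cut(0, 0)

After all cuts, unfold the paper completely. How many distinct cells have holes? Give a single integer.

Answer: 32

Derivation:
Op 1 fold_up: fold axis h@16; visible region now rows[0,16) x cols[0,8) = 16x8
Op 2 fold_left: fold axis v@4; visible region now rows[0,16) x cols[0,4) = 16x4
Op 3 fold_up: fold axis h@8; visible region now rows[0,8) x cols[0,4) = 8x4
Op 4 fold_up: fold axis h@4; visible region now rows[0,4) x cols[0,4) = 4x4
Op 5 fold_right: fold axis v@2; visible region now rows[0,4) x cols[2,4) = 4x2
Op 6 cut(0, 0): punch at orig (0,2); cuts so far [(0, 2)]; region rows[0,4) x cols[2,4) = 4x2
Unfold 1 (reflect across v@2): 2 holes -> [(0, 1), (0, 2)]
Unfold 2 (reflect across h@4): 4 holes -> [(0, 1), (0, 2), (7, 1), (7, 2)]
Unfold 3 (reflect across h@8): 8 holes -> [(0, 1), (0, 2), (7, 1), (7, 2), (8, 1), (8, 2), (15, 1), (15, 2)]
Unfold 4 (reflect across v@4): 16 holes -> [(0, 1), (0, 2), (0, 5), (0, 6), (7, 1), (7, 2), (7, 5), (7, 6), (8, 1), (8, 2), (8, 5), (8, 6), (15, 1), (15, 2), (15, 5), (15, 6)]
Unfold 5 (reflect across h@16): 32 holes -> [(0, 1), (0, 2), (0, 5), (0, 6), (7, 1), (7, 2), (7, 5), (7, 6), (8, 1), (8, 2), (8, 5), (8, 6), (15, 1), (15, 2), (15, 5), (15, 6), (16, 1), (16, 2), (16, 5), (16, 6), (23, 1), (23, 2), (23, 5), (23, 6), (24, 1), (24, 2), (24, 5), (24, 6), (31, 1), (31, 2), (31, 5), (31, 6)]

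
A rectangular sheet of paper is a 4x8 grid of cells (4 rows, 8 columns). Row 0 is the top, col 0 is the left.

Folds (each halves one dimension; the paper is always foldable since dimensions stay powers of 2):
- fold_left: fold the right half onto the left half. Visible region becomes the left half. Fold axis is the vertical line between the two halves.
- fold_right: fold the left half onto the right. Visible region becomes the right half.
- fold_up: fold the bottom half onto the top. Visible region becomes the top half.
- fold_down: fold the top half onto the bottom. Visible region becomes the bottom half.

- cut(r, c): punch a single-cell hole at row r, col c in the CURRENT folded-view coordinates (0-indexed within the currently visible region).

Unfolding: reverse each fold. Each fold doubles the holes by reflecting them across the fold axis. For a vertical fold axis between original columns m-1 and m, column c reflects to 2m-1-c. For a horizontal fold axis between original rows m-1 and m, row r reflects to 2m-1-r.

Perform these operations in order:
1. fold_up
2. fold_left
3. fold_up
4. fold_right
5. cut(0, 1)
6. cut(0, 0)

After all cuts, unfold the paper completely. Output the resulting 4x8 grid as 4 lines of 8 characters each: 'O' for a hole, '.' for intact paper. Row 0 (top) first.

Op 1 fold_up: fold axis h@2; visible region now rows[0,2) x cols[0,8) = 2x8
Op 2 fold_left: fold axis v@4; visible region now rows[0,2) x cols[0,4) = 2x4
Op 3 fold_up: fold axis h@1; visible region now rows[0,1) x cols[0,4) = 1x4
Op 4 fold_right: fold axis v@2; visible region now rows[0,1) x cols[2,4) = 1x2
Op 5 cut(0, 1): punch at orig (0,3); cuts so far [(0, 3)]; region rows[0,1) x cols[2,4) = 1x2
Op 6 cut(0, 0): punch at orig (0,2); cuts so far [(0, 2), (0, 3)]; region rows[0,1) x cols[2,4) = 1x2
Unfold 1 (reflect across v@2): 4 holes -> [(0, 0), (0, 1), (0, 2), (0, 3)]
Unfold 2 (reflect across h@1): 8 holes -> [(0, 0), (0, 1), (0, 2), (0, 3), (1, 0), (1, 1), (1, 2), (1, 3)]
Unfold 3 (reflect across v@4): 16 holes -> [(0, 0), (0, 1), (0, 2), (0, 3), (0, 4), (0, 5), (0, 6), (0, 7), (1, 0), (1, 1), (1, 2), (1, 3), (1, 4), (1, 5), (1, 6), (1, 7)]
Unfold 4 (reflect across h@2): 32 holes -> [(0, 0), (0, 1), (0, 2), (0, 3), (0, 4), (0, 5), (0, 6), (0, 7), (1, 0), (1, 1), (1, 2), (1, 3), (1, 4), (1, 5), (1, 6), (1, 7), (2, 0), (2, 1), (2, 2), (2, 3), (2, 4), (2, 5), (2, 6), (2, 7), (3, 0), (3, 1), (3, 2), (3, 3), (3, 4), (3, 5), (3, 6), (3, 7)]

Answer: OOOOOOOO
OOOOOOOO
OOOOOOOO
OOOOOOOO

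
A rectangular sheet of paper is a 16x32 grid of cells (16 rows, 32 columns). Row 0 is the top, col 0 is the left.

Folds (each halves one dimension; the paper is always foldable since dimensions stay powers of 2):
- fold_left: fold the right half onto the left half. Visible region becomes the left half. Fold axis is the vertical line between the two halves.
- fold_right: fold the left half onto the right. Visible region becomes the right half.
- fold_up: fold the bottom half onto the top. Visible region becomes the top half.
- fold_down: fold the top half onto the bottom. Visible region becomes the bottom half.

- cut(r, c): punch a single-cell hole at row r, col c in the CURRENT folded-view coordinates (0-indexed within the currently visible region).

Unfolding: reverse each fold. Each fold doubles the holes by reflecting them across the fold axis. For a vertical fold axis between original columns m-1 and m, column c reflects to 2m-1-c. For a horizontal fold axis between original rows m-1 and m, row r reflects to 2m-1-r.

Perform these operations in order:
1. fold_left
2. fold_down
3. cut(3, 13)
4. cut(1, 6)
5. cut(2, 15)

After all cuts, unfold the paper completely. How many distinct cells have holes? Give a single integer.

Answer: 12

Derivation:
Op 1 fold_left: fold axis v@16; visible region now rows[0,16) x cols[0,16) = 16x16
Op 2 fold_down: fold axis h@8; visible region now rows[8,16) x cols[0,16) = 8x16
Op 3 cut(3, 13): punch at orig (11,13); cuts so far [(11, 13)]; region rows[8,16) x cols[0,16) = 8x16
Op 4 cut(1, 6): punch at orig (9,6); cuts so far [(9, 6), (11, 13)]; region rows[8,16) x cols[0,16) = 8x16
Op 5 cut(2, 15): punch at orig (10,15); cuts so far [(9, 6), (10, 15), (11, 13)]; region rows[8,16) x cols[0,16) = 8x16
Unfold 1 (reflect across h@8): 6 holes -> [(4, 13), (5, 15), (6, 6), (9, 6), (10, 15), (11, 13)]
Unfold 2 (reflect across v@16): 12 holes -> [(4, 13), (4, 18), (5, 15), (5, 16), (6, 6), (6, 25), (9, 6), (9, 25), (10, 15), (10, 16), (11, 13), (11, 18)]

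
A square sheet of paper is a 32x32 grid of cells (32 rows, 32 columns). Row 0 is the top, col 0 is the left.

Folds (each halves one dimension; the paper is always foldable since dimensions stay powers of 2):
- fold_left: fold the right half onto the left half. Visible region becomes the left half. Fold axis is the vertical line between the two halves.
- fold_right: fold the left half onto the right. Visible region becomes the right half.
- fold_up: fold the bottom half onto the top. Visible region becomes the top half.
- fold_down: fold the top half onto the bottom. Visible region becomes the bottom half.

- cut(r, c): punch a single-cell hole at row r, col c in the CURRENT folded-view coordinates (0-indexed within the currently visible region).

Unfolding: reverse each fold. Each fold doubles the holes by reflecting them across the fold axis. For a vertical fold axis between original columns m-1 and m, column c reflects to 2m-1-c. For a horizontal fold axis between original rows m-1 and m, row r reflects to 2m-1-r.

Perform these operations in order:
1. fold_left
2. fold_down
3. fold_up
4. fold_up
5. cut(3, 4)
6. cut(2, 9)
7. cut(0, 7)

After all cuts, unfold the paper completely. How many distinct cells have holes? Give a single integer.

Op 1 fold_left: fold axis v@16; visible region now rows[0,32) x cols[0,16) = 32x16
Op 2 fold_down: fold axis h@16; visible region now rows[16,32) x cols[0,16) = 16x16
Op 3 fold_up: fold axis h@24; visible region now rows[16,24) x cols[0,16) = 8x16
Op 4 fold_up: fold axis h@20; visible region now rows[16,20) x cols[0,16) = 4x16
Op 5 cut(3, 4): punch at orig (19,4); cuts so far [(19, 4)]; region rows[16,20) x cols[0,16) = 4x16
Op 6 cut(2, 9): punch at orig (18,9); cuts so far [(18, 9), (19, 4)]; region rows[16,20) x cols[0,16) = 4x16
Op 7 cut(0, 7): punch at orig (16,7); cuts so far [(16, 7), (18, 9), (19, 4)]; region rows[16,20) x cols[0,16) = 4x16
Unfold 1 (reflect across h@20): 6 holes -> [(16, 7), (18, 9), (19, 4), (20, 4), (21, 9), (23, 7)]
Unfold 2 (reflect across h@24): 12 holes -> [(16, 7), (18, 9), (19, 4), (20, 4), (21, 9), (23, 7), (24, 7), (26, 9), (27, 4), (28, 4), (29, 9), (31, 7)]
Unfold 3 (reflect across h@16): 24 holes -> [(0, 7), (2, 9), (3, 4), (4, 4), (5, 9), (7, 7), (8, 7), (10, 9), (11, 4), (12, 4), (13, 9), (15, 7), (16, 7), (18, 9), (19, 4), (20, 4), (21, 9), (23, 7), (24, 7), (26, 9), (27, 4), (28, 4), (29, 9), (31, 7)]
Unfold 4 (reflect across v@16): 48 holes -> [(0, 7), (0, 24), (2, 9), (2, 22), (3, 4), (3, 27), (4, 4), (4, 27), (5, 9), (5, 22), (7, 7), (7, 24), (8, 7), (8, 24), (10, 9), (10, 22), (11, 4), (11, 27), (12, 4), (12, 27), (13, 9), (13, 22), (15, 7), (15, 24), (16, 7), (16, 24), (18, 9), (18, 22), (19, 4), (19, 27), (20, 4), (20, 27), (21, 9), (21, 22), (23, 7), (23, 24), (24, 7), (24, 24), (26, 9), (26, 22), (27, 4), (27, 27), (28, 4), (28, 27), (29, 9), (29, 22), (31, 7), (31, 24)]

Answer: 48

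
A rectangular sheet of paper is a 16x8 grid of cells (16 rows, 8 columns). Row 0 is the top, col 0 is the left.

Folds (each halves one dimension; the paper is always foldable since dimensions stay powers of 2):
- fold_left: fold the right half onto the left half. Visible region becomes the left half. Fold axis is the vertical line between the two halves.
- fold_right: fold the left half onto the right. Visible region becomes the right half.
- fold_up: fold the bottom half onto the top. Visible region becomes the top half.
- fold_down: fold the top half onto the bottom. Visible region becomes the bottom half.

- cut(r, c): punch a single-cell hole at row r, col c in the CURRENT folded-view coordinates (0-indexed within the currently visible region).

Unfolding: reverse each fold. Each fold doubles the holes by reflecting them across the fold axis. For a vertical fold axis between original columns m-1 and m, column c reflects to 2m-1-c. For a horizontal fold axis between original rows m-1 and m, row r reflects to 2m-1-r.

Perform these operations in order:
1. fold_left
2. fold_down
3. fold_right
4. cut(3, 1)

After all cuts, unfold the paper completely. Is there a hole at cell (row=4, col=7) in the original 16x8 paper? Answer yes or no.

Op 1 fold_left: fold axis v@4; visible region now rows[0,16) x cols[0,4) = 16x4
Op 2 fold_down: fold axis h@8; visible region now rows[8,16) x cols[0,4) = 8x4
Op 3 fold_right: fold axis v@2; visible region now rows[8,16) x cols[2,4) = 8x2
Op 4 cut(3, 1): punch at orig (11,3); cuts so far [(11, 3)]; region rows[8,16) x cols[2,4) = 8x2
Unfold 1 (reflect across v@2): 2 holes -> [(11, 0), (11, 3)]
Unfold 2 (reflect across h@8): 4 holes -> [(4, 0), (4, 3), (11, 0), (11, 3)]
Unfold 3 (reflect across v@4): 8 holes -> [(4, 0), (4, 3), (4, 4), (4, 7), (11, 0), (11, 3), (11, 4), (11, 7)]
Holes: [(4, 0), (4, 3), (4, 4), (4, 7), (11, 0), (11, 3), (11, 4), (11, 7)]

Answer: yes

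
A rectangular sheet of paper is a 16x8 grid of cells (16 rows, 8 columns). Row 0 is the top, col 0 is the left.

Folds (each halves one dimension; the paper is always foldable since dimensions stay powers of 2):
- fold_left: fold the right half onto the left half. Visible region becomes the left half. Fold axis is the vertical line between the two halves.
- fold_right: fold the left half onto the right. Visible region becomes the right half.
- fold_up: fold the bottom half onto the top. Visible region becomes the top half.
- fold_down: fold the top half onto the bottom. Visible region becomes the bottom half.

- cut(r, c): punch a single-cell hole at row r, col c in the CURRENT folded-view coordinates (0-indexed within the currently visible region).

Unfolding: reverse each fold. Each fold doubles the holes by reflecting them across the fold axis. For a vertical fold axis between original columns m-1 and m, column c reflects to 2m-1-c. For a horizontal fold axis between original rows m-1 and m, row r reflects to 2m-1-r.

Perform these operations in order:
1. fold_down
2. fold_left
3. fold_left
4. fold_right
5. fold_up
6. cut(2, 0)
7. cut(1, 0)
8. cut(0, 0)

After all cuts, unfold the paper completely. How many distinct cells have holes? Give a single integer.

Answer: 96

Derivation:
Op 1 fold_down: fold axis h@8; visible region now rows[8,16) x cols[0,8) = 8x8
Op 2 fold_left: fold axis v@4; visible region now rows[8,16) x cols[0,4) = 8x4
Op 3 fold_left: fold axis v@2; visible region now rows[8,16) x cols[0,2) = 8x2
Op 4 fold_right: fold axis v@1; visible region now rows[8,16) x cols[1,2) = 8x1
Op 5 fold_up: fold axis h@12; visible region now rows[8,12) x cols[1,2) = 4x1
Op 6 cut(2, 0): punch at orig (10,1); cuts so far [(10, 1)]; region rows[8,12) x cols[1,2) = 4x1
Op 7 cut(1, 0): punch at orig (9,1); cuts so far [(9, 1), (10, 1)]; region rows[8,12) x cols[1,2) = 4x1
Op 8 cut(0, 0): punch at orig (8,1); cuts so far [(8, 1), (9, 1), (10, 1)]; region rows[8,12) x cols[1,2) = 4x1
Unfold 1 (reflect across h@12): 6 holes -> [(8, 1), (9, 1), (10, 1), (13, 1), (14, 1), (15, 1)]
Unfold 2 (reflect across v@1): 12 holes -> [(8, 0), (8, 1), (9, 0), (9, 1), (10, 0), (10, 1), (13, 0), (13, 1), (14, 0), (14, 1), (15, 0), (15, 1)]
Unfold 3 (reflect across v@2): 24 holes -> [(8, 0), (8, 1), (8, 2), (8, 3), (9, 0), (9, 1), (9, 2), (9, 3), (10, 0), (10, 1), (10, 2), (10, 3), (13, 0), (13, 1), (13, 2), (13, 3), (14, 0), (14, 1), (14, 2), (14, 3), (15, 0), (15, 1), (15, 2), (15, 3)]
Unfold 4 (reflect across v@4): 48 holes -> [(8, 0), (8, 1), (8, 2), (8, 3), (8, 4), (8, 5), (8, 6), (8, 7), (9, 0), (9, 1), (9, 2), (9, 3), (9, 4), (9, 5), (9, 6), (9, 7), (10, 0), (10, 1), (10, 2), (10, 3), (10, 4), (10, 5), (10, 6), (10, 7), (13, 0), (13, 1), (13, 2), (13, 3), (13, 4), (13, 5), (13, 6), (13, 7), (14, 0), (14, 1), (14, 2), (14, 3), (14, 4), (14, 5), (14, 6), (14, 7), (15, 0), (15, 1), (15, 2), (15, 3), (15, 4), (15, 5), (15, 6), (15, 7)]
Unfold 5 (reflect across h@8): 96 holes -> [(0, 0), (0, 1), (0, 2), (0, 3), (0, 4), (0, 5), (0, 6), (0, 7), (1, 0), (1, 1), (1, 2), (1, 3), (1, 4), (1, 5), (1, 6), (1, 7), (2, 0), (2, 1), (2, 2), (2, 3), (2, 4), (2, 5), (2, 6), (2, 7), (5, 0), (5, 1), (5, 2), (5, 3), (5, 4), (5, 5), (5, 6), (5, 7), (6, 0), (6, 1), (6, 2), (6, 3), (6, 4), (6, 5), (6, 6), (6, 7), (7, 0), (7, 1), (7, 2), (7, 3), (7, 4), (7, 5), (7, 6), (7, 7), (8, 0), (8, 1), (8, 2), (8, 3), (8, 4), (8, 5), (8, 6), (8, 7), (9, 0), (9, 1), (9, 2), (9, 3), (9, 4), (9, 5), (9, 6), (9, 7), (10, 0), (10, 1), (10, 2), (10, 3), (10, 4), (10, 5), (10, 6), (10, 7), (13, 0), (13, 1), (13, 2), (13, 3), (13, 4), (13, 5), (13, 6), (13, 7), (14, 0), (14, 1), (14, 2), (14, 3), (14, 4), (14, 5), (14, 6), (14, 7), (15, 0), (15, 1), (15, 2), (15, 3), (15, 4), (15, 5), (15, 6), (15, 7)]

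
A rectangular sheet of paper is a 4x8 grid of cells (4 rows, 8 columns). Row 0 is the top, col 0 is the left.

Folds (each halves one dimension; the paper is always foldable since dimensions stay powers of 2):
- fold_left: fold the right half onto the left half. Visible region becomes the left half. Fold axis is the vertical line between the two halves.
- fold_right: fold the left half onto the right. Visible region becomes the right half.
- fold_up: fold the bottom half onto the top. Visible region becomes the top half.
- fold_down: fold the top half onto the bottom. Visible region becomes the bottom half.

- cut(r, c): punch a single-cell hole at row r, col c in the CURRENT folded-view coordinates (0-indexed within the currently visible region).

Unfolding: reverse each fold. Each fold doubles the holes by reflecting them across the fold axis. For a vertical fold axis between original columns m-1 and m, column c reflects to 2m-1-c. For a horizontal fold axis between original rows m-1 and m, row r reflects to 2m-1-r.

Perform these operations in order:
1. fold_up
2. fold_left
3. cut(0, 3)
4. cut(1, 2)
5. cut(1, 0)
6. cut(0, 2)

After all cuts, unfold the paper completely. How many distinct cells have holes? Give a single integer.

Answer: 16

Derivation:
Op 1 fold_up: fold axis h@2; visible region now rows[0,2) x cols[0,8) = 2x8
Op 2 fold_left: fold axis v@4; visible region now rows[0,2) x cols[0,4) = 2x4
Op 3 cut(0, 3): punch at orig (0,3); cuts so far [(0, 3)]; region rows[0,2) x cols[0,4) = 2x4
Op 4 cut(1, 2): punch at orig (1,2); cuts so far [(0, 3), (1, 2)]; region rows[0,2) x cols[0,4) = 2x4
Op 5 cut(1, 0): punch at orig (1,0); cuts so far [(0, 3), (1, 0), (1, 2)]; region rows[0,2) x cols[0,4) = 2x4
Op 6 cut(0, 2): punch at orig (0,2); cuts so far [(0, 2), (0, 3), (1, 0), (1, 2)]; region rows[0,2) x cols[0,4) = 2x4
Unfold 1 (reflect across v@4): 8 holes -> [(0, 2), (0, 3), (0, 4), (0, 5), (1, 0), (1, 2), (1, 5), (1, 7)]
Unfold 2 (reflect across h@2): 16 holes -> [(0, 2), (0, 3), (0, 4), (0, 5), (1, 0), (1, 2), (1, 5), (1, 7), (2, 0), (2, 2), (2, 5), (2, 7), (3, 2), (3, 3), (3, 4), (3, 5)]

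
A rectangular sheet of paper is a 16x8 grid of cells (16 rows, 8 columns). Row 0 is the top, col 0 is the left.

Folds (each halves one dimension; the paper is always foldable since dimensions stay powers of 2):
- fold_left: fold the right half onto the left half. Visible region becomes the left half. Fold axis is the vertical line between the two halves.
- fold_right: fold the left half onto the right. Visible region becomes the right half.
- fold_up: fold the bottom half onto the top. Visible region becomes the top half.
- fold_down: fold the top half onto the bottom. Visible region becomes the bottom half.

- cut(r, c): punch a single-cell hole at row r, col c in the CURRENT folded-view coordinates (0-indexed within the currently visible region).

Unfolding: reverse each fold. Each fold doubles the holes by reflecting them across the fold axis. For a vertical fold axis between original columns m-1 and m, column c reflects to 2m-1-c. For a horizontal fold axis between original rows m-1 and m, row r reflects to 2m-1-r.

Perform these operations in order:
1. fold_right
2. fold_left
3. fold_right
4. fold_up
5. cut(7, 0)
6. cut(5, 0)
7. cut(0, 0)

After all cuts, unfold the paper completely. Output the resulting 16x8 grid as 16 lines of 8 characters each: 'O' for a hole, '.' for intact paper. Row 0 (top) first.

Op 1 fold_right: fold axis v@4; visible region now rows[0,16) x cols[4,8) = 16x4
Op 2 fold_left: fold axis v@6; visible region now rows[0,16) x cols[4,6) = 16x2
Op 3 fold_right: fold axis v@5; visible region now rows[0,16) x cols[5,6) = 16x1
Op 4 fold_up: fold axis h@8; visible region now rows[0,8) x cols[5,6) = 8x1
Op 5 cut(7, 0): punch at orig (7,5); cuts so far [(7, 5)]; region rows[0,8) x cols[5,6) = 8x1
Op 6 cut(5, 0): punch at orig (5,5); cuts so far [(5, 5), (7, 5)]; region rows[0,8) x cols[5,6) = 8x1
Op 7 cut(0, 0): punch at orig (0,5); cuts so far [(0, 5), (5, 5), (7, 5)]; region rows[0,8) x cols[5,6) = 8x1
Unfold 1 (reflect across h@8): 6 holes -> [(0, 5), (5, 5), (7, 5), (8, 5), (10, 5), (15, 5)]
Unfold 2 (reflect across v@5): 12 holes -> [(0, 4), (0, 5), (5, 4), (5, 5), (7, 4), (7, 5), (8, 4), (8, 5), (10, 4), (10, 5), (15, 4), (15, 5)]
Unfold 3 (reflect across v@6): 24 holes -> [(0, 4), (0, 5), (0, 6), (0, 7), (5, 4), (5, 5), (5, 6), (5, 7), (7, 4), (7, 5), (7, 6), (7, 7), (8, 4), (8, 5), (8, 6), (8, 7), (10, 4), (10, 5), (10, 6), (10, 7), (15, 4), (15, 5), (15, 6), (15, 7)]
Unfold 4 (reflect across v@4): 48 holes -> [(0, 0), (0, 1), (0, 2), (0, 3), (0, 4), (0, 5), (0, 6), (0, 7), (5, 0), (5, 1), (5, 2), (5, 3), (5, 4), (5, 5), (5, 6), (5, 7), (7, 0), (7, 1), (7, 2), (7, 3), (7, 4), (7, 5), (7, 6), (7, 7), (8, 0), (8, 1), (8, 2), (8, 3), (8, 4), (8, 5), (8, 6), (8, 7), (10, 0), (10, 1), (10, 2), (10, 3), (10, 4), (10, 5), (10, 6), (10, 7), (15, 0), (15, 1), (15, 2), (15, 3), (15, 4), (15, 5), (15, 6), (15, 7)]

Answer: OOOOOOOO
........
........
........
........
OOOOOOOO
........
OOOOOOOO
OOOOOOOO
........
OOOOOOOO
........
........
........
........
OOOOOOOO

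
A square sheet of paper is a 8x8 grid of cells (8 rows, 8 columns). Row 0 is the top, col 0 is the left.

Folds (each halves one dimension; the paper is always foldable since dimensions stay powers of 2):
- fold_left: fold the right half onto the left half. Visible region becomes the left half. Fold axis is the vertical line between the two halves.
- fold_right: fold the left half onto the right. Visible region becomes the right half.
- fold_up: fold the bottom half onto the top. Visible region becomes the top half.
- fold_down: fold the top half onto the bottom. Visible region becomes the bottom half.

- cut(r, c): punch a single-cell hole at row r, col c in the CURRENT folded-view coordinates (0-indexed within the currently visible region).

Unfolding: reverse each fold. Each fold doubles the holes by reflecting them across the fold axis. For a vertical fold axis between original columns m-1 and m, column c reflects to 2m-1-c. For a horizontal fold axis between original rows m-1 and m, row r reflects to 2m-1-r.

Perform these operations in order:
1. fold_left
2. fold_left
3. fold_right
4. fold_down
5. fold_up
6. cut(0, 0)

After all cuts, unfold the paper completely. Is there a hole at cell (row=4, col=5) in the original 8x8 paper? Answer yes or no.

Answer: yes

Derivation:
Op 1 fold_left: fold axis v@4; visible region now rows[0,8) x cols[0,4) = 8x4
Op 2 fold_left: fold axis v@2; visible region now rows[0,8) x cols[0,2) = 8x2
Op 3 fold_right: fold axis v@1; visible region now rows[0,8) x cols[1,2) = 8x1
Op 4 fold_down: fold axis h@4; visible region now rows[4,8) x cols[1,2) = 4x1
Op 5 fold_up: fold axis h@6; visible region now rows[4,6) x cols[1,2) = 2x1
Op 6 cut(0, 0): punch at orig (4,1); cuts so far [(4, 1)]; region rows[4,6) x cols[1,2) = 2x1
Unfold 1 (reflect across h@6): 2 holes -> [(4, 1), (7, 1)]
Unfold 2 (reflect across h@4): 4 holes -> [(0, 1), (3, 1), (4, 1), (7, 1)]
Unfold 3 (reflect across v@1): 8 holes -> [(0, 0), (0, 1), (3, 0), (3, 1), (4, 0), (4, 1), (7, 0), (7, 1)]
Unfold 4 (reflect across v@2): 16 holes -> [(0, 0), (0, 1), (0, 2), (0, 3), (3, 0), (3, 1), (3, 2), (3, 3), (4, 0), (4, 1), (4, 2), (4, 3), (7, 0), (7, 1), (7, 2), (7, 3)]
Unfold 5 (reflect across v@4): 32 holes -> [(0, 0), (0, 1), (0, 2), (0, 3), (0, 4), (0, 5), (0, 6), (0, 7), (3, 0), (3, 1), (3, 2), (3, 3), (3, 4), (3, 5), (3, 6), (3, 7), (4, 0), (4, 1), (4, 2), (4, 3), (4, 4), (4, 5), (4, 6), (4, 7), (7, 0), (7, 1), (7, 2), (7, 3), (7, 4), (7, 5), (7, 6), (7, 7)]
Holes: [(0, 0), (0, 1), (0, 2), (0, 3), (0, 4), (0, 5), (0, 6), (0, 7), (3, 0), (3, 1), (3, 2), (3, 3), (3, 4), (3, 5), (3, 6), (3, 7), (4, 0), (4, 1), (4, 2), (4, 3), (4, 4), (4, 5), (4, 6), (4, 7), (7, 0), (7, 1), (7, 2), (7, 3), (7, 4), (7, 5), (7, 6), (7, 7)]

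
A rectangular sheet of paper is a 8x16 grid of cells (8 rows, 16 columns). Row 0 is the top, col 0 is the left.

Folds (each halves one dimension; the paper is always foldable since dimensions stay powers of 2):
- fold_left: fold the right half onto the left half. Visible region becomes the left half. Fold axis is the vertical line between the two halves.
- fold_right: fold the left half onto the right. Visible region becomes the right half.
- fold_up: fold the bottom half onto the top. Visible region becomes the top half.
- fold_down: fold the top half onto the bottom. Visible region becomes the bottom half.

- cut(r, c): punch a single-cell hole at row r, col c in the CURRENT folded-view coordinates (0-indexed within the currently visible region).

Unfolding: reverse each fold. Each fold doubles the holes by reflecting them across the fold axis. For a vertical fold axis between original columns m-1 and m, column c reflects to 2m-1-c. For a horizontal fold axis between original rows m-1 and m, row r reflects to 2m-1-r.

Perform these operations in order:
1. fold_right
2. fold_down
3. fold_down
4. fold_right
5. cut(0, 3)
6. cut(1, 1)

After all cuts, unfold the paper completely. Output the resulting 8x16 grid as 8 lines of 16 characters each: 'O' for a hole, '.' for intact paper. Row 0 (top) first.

Op 1 fold_right: fold axis v@8; visible region now rows[0,8) x cols[8,16) = 8x8
Op 2 fold_down: fold axis h@4; visible region now rows[4,8) x cols[8,16) = 4x8
Op 3 fold_down: fold axis h@6; visible region now rows[6,8) x cols[8,16) = 2x8
Op 4 fold_right: fold axis v@12; visible region now rows[6,8) x cols[12,16) = 2x4
Op 5 cut(0, 3): punch at orig (6,15); cuts so far [(6, 15)]; region rows[6,8) x cols[12,16) = 2x4
Op 6 cut(1, 1): punch at orig (7,13); cuts so far [(6, 15), (7, 13)]; region rows[6,8) x cols[12,16) = 2x4
Unfold 1 (reflect across v@12): 4 holes -> [(6, 8), (6, 15), (7, 10), (7, 13)]
Unfold 2 (reflect across h@6): 8 holes -> [(4, 10), (4, 13), (5, 8), (5, 15), (6, 8), (6, 15), (7, 10), (7, 13)]
Unfold 3 (reflect across h@4): 16 holes -> [(0, 10), (0, 13), (1, 8), (1, 15), (2, 8), (2, 15), (3, 10), (3, 13), (4, 10), (4, 13), (5, 8), (5, 15), (6, 8), (6, 15), (7, 10), (7, 13)]
Unfold 4 (reflect across v@8): 32 holes -> [(0, 2), (0, 5), (0, 10), (0, 13), (1, 0), (1, 7), (1, 8), (1, 15), (2, 0), (2, 7), (2, 8), (2, 15), (3, 2), (3, 5), (3, 10), (3, 13), (4, 2), (4, 5), (4, 10), (4, 13), (5, 0), (5, 7), (5, 8), (5, 15), (6, 0), (6, 7), (6, 8), (6, 15), (7, 2), (7, 5), (7, 10), (7, 13)]

Answer: ..O..O....O..O..
O......OO......O
O......OO......O
..O..O....O..O..
..O..O....O..O..
O......OO......O
O......OO......O
..O..O....O..O..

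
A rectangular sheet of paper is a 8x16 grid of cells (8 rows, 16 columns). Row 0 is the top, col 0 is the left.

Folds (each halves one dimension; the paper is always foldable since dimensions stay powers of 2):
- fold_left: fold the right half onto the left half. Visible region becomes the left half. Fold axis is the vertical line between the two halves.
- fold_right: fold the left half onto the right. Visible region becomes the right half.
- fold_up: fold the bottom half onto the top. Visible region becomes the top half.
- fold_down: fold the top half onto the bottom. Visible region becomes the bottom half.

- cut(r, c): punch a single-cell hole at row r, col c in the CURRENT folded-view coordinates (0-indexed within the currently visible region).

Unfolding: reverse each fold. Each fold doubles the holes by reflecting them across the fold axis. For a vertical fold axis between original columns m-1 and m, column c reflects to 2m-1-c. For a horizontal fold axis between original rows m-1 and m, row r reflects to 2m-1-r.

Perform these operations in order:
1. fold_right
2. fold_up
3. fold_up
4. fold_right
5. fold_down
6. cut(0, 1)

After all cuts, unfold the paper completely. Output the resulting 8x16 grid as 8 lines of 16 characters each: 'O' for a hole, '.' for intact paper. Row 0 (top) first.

Answer: ..O..O....O..O..
..O..O....O..O..
..O..O....O..O..
..O..O....O..O..
..O..O....O..O..
..O..O....O..O..
..O..O....O..O..
..O..O....O..O..

Derivation:
Op 1 fold_right: fold axis v@8; visible region now rows[0,8) x cols[8,16) = 8x8
Op 2 fold_up: fold axis h@4; visible region now rows[0,4) x cols[8,16) = 4x8
Op 3 fold_up: fold axis h@2; visible region now rows[0,2) x cols[8,16) = 2x8
Op 4 fold_right: fold axis v@12; visible region now rows[0,2) x cols[12,16) = 2x4
Op 5 fold_down: fold axis h@1; visible region now rows[1,2) x cols[12,16) = 1x4
Op 6 cut(0, 1): punch at orig (1,13); cuts so far [(1, 13)]; region rows[1,2) x cols[12,16) = 1x4
Unfold 1 (reflect across h@1): 2 holes -> [(0, 13), (1, 13)]
Unfold 2 (reflect across v@12): 4 holes -> [(0, 10), (0, 13), (1, 10), (1, 13)]
Unfold 3 (reflect across h@2): 8 holes -> [(0, 10), (0, 13), (1, 10), (1, 13), (2, 10), (2, 13), (3, 10), (3, 13)]
Unfold 4 (reflect across h@4): 16 holes -> [(0, 10), (0, 13), (1, 10), (1, 13), (2, 10), (2, 13), (3, 10), (3, 13), (4, 10), (4, 13), (5, 10), (5, 13), (6, 10), (6, 13), (7, 10), (7, 13)]
Unfold 5 (reflect across v@8): 32 holes -> [(0, 2), (0, 5), (0, 10), (0, 13), (1, 2), (1, 5), (1, 10), (1, 13), (2, 2), (2, 5), (2, 10), (2, 13), (3, 2), (3, 5), (3, 10), (3, 13), (4, 2), (4, 5), (4, 10), (4, 13), (5, 2), (5, 5), (5, 10), (5, 13), (6, 2), (6, 5), (6, 10), (6, 13), (7, 2), (7, 5), (7, 10), (7, 13)]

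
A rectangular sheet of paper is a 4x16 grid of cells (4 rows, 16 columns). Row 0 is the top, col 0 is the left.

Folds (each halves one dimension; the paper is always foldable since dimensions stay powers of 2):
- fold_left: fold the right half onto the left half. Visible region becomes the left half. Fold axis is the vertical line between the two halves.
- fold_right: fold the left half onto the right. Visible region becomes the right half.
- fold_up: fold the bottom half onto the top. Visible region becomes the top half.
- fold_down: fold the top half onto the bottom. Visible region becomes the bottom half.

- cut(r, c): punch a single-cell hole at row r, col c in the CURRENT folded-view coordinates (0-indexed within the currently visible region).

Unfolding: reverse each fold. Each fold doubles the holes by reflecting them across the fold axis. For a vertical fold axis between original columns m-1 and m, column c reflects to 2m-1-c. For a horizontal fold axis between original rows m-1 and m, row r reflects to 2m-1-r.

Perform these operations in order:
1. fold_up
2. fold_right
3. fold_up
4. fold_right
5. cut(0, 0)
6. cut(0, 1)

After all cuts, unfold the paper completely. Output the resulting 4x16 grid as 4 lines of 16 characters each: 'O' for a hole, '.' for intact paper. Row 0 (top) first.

Answer: ..OOOO....OOOO..
..OOOO....OOOO..
..OOOO....OOOO..
..OOOO....OOOO..

Derivation:
Op 1 fold_up: fold axis h@2; visible region now rows[0,2) x cols[0,16) = 2x16
Op 2 fold_right: fold axis v@8; visible region now rows[0,2) x cols[8,16) = 2x8
Op 3 fold_up: fold axis h@1; visible region now rows[0,1) x cols[8,16) = 1x8
Op 4 fold_right: fold axis v@12; visible region now rows[0,1) x cols[12,16) = 1x4
Op 5 cut(0, 0): punch at orig (0,12); cuts so far [(0, 12)]; region rows[0,1) x cols[12,16) = 1x4
Op 6 cut(0, 1): punch at orig (0,13); cuts so far [(0, 12), (0, 13)]; region rows[0,1) x cols[12,16) = 1x4
Unfold 1 (reflect across v@12): 4 holes -> [(0, 10), (0, 11), (0, 12), (0, 13)]
Unfold 2 (reflect across h@1): 8 holes -> [(0, 10), (0, 11), (0, 12), (0, 13), (1, 10), (1, 11), (1, 12), (1, 13)]
Unfold 3 (reflect across v@8): 16 holes -> [(0, 2), (0, 3), (0, 4), (0, 5), (0, 10), (0, 11), (0, 12), (0, 13), (1, 2), (1, 3), (1, 4), (1, 5), (1, 10), (1, 11), (1, 12), (1, 13)]
Unfold 4 (reflect across h@2): 32 holes -> [(0, 2), (0, 3), (0, 4), (0, 5), (0, 10), (0, 11), (0, 12), (0, 13), (1, 2), (1, 3), (1, 4), (1, 5), (1, 10), (1, 11), (1, 12), (1, 13), (2, 2), (2, 3), (2, 4), (2, 5), (2, 10), (2, 11), (2, 12), (2, 13), (3, 2), (3, 3), (3, 4), (3, 5), (3, 10), (3, 11), (3, 12), (3, 13)]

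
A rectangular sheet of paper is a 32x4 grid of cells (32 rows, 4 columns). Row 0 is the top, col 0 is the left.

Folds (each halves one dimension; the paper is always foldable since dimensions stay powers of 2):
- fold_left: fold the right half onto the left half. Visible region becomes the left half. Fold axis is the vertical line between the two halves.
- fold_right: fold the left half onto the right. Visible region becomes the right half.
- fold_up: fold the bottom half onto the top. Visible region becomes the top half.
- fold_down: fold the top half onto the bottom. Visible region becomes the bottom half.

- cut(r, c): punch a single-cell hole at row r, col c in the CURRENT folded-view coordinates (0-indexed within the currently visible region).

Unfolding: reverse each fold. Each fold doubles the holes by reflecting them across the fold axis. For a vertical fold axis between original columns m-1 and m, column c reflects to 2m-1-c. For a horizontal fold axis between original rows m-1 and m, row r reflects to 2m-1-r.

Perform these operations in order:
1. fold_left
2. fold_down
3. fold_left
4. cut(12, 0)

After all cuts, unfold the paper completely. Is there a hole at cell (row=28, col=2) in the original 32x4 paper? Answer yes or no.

Answer: yes

Derivation:
Op 1 fold_left: fold axis v@2; visible region now rows[0,32) x cols[0,2) = 32x2
Op 2 fold_down: fold axis h@16; visible region now rows[16,32) x cols[0,2) = 16x2
Op 3 fold_left: fold axis v@1; visible region now rows[16,32) x cols[0,1) = 16x1
Op 4 cut(12, 0): punch at orig (28,0); cuts so far [(28, 0)]; region rows[16,32) x cols[0,1) = 16x1
Unfold 1 (reflect across v@1): 2 holes -> [(28, 0), (28, 1)]
Unfold 2 (reflect across h@16): 4 holes -> [(3, 0), (3, 1), (28, 0), (28, 1)]
Unfold 3 (reflect across v@2): 8 holes -> [(3, 0), (3, 1), (3, 2), (3, 3), (28, 0), (28, 1), (28, 2), (28, 3)]
Holes: [(3, 0), (3, 1), (3, 2), (3, 3), (28, 0), (28, 1), (28, 2), (28, 3)]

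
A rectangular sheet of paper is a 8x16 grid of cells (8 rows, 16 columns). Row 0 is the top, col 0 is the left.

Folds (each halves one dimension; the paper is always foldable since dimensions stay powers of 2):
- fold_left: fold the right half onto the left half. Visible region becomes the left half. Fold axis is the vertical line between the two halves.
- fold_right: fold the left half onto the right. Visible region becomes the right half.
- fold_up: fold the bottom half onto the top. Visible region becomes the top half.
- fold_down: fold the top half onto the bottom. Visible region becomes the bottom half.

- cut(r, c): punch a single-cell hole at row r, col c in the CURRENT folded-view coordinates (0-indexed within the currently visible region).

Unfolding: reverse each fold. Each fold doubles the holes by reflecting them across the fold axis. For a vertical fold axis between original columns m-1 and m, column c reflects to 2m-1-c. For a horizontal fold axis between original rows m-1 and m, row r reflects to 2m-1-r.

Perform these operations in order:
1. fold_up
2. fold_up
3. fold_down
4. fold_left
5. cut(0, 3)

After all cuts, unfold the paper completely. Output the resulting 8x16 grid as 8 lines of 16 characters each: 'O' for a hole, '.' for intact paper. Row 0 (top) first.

Answer: ...O........O...
...O........O...
...O........O...
...O........O...
...O........O...
...O........O...
...O........O...
...O........O...

Derivation:
Op 1 fold_up: fold axis h@4; visible region now rows[0,4) x cols[0,16) = 4x16
Op 2 fold_up: fold axis h@2; visible region now rows[0,2) x cols[0,16) = 2x16
Op 3 fold_down: fold axis h@1; visible region now rows[1,2) x cols[0,16) = 1x16
Op 4 fold_left: fold axis v@8; visible region now rows[1,2) x cols[0,8) = 1x8
Op 5 cut(0, 3): punch at orig (1,3); cuts so far [(1, 3)]; region rows[1,2) x cols[0,8) = 1x8
Unfold 1 (reflect across v@8): 2 holes -> [(1, 3), (1, 12)]
Unfold 2 (reflect across h@1): 4 holes -> [(0, 3), (0, 12), (1, 3), (1, 12)]
Unfold 3 (reflect across h@2): 8 holes -> [(0, 3), (0, 12), (1, 3), (1, 12), (2, 3), (2, 12), (3, 3), (3, 12)]
Unfold 4 (reflect across h@4): 16 holes -> [(0, 3), (0, 12), (1, 3), (1, 12), (2, 3), (2, 12), (3, 3), (3, 12), (4, 3), (4, 12), (5, 3), (5, 12), (6, 3), (6, 12), (7, 3), (7, 12)]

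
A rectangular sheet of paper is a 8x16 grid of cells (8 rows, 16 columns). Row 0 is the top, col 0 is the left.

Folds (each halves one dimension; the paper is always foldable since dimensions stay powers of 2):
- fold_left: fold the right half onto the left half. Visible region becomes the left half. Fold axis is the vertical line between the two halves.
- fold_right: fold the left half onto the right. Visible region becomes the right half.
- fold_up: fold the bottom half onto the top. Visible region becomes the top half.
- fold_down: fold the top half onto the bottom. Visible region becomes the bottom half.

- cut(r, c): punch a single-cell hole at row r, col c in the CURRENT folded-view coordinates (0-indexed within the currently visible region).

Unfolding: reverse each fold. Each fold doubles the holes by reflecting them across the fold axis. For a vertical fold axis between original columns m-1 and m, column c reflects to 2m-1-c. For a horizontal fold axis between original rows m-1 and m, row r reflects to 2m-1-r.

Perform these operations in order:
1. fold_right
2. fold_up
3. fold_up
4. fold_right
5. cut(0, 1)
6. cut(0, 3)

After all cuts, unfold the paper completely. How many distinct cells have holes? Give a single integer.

Answer: 32

Derivation:
Op 1 fold_right: fold axis v@8; visible region now rows[0,8) x cols[8,16) = 8x8
Op 2 fold_up: fold axis h@4; visible region now rows[0,4) x cols[8,16) = 4x8
Op 3 fold_up: fold axis h@2; visible region now rows[0,2) x cols[8,16) = 2x8
Op 4 fold_right: fold axis v@12; visible region now rows[0,2) x cols[12,16) = 2x4
Op 5 cut(0, 1): punch at orig (0,13); cuts so far [(0, 13)]; region rows[0,2) x cols[12,16) = 2x4
Op 6 cut(0, 3): punch at orig (0,15); cuts so far [(0, 13), (0, 15)]; region rows[0,2) x cols[12,16) = 2x4
Unfold 1 (reflect across v@12): 4 holes -> [(0, 8), (0, 10), (0, 13), (0, 15)]
Unfold 2 (reflect across h@2): 8 holes -> [(0, 8), (0, 10), (0, 13), (0, 15), (3, 8), (3, 10), (3, 13), (3, 15)]
Unfold 3 (reflect across h@4): 16 holes -> [(0, 8), (0, 10), (0, 13), (0, 15), (3, 8), (3, 10), (3, 13), (3, 15), (4, 8), (4, 10), (4, 13), (4, 15), (7, 8), (7, 10), (7, 13), (7, 15)]
Unfold 4 (reflect across v@8): 32 holes -> [(0, 0), (0, 2), (0, 5), (0, 7), (0, 8), (0, 10), (0, 13), (0, 15), (3, 0), (3, 2), (3, 5), (3, 7), (3, 8), (3, 10), (3, 13), (3, 15), (4, 0), (4, 2), (4, 5), (4, 7), (4, 8), (4, 10), (4, 13), (4, 15), (7, 0), (7, 2), (7, 5), (7, 7), (7, 8), (7, 10), (7, 13), (7, 15)]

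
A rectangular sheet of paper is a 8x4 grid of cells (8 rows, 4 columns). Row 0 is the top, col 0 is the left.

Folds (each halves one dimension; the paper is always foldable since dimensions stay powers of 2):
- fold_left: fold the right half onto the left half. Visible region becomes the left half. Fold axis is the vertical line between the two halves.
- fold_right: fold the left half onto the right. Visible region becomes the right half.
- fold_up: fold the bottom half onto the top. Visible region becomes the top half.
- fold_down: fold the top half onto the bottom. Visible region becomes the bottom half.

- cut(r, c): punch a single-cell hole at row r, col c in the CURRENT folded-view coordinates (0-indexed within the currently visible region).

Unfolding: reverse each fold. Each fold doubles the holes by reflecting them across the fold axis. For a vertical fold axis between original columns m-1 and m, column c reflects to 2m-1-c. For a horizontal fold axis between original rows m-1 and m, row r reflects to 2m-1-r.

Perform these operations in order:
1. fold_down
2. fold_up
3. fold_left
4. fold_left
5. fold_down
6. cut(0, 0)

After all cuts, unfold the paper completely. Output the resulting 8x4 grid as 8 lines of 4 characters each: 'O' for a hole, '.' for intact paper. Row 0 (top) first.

Answer: OOOO
OOOO
OOOO
OOOO
OOOO
OOOO
OOOO
OOOO

Derivation:
Op 1 fold_down: fold axis h@4; visible region now rows[4,8) x cols[0,4) = 4x4
Op 2 fold_up: fold axis h@6; visible region now rows[4,6) x cols[0,4) = 2x4
Op 3 fold_left: fold axis v@2; visible region now rows[4,6) x cols[0,2) = 2x2
Op 4 fold_left: fold axis v@1; visible region now rows[4,6) x cols[0,1) = 2x1
Op 5 fold_down: fold axis h@5; visible region now rows[5,6) x cols[0,1) = 1x1
Op 6 cut(0, 0): punch at orig (5,0); cuts so far [(5, 0)]; region rows[5,6) x cols[0,1) = 1x1
Unfold 1 (reflect across h@5): 2 holes -> [(4, 0), (5, 0)]
Unfold 2 (reflect across v@1): 4 holes -> [(4, 0), (4, 1), (5, 0), (5, 1)]
Unfold 3 (reflect across v@2): 8 holes -> [(4, 0), (4, 1), (4, 2), (4, 3), (5, 0), (5, 1), (5, 2), (5, 3)]
Unfold 4 (reflect across h@6): 16 holes -> [(4, 0), (4, 1), (4, 2), (4, 3), (5, 0), (5, 1), (5, 2), (5, 3), (6, 0), (6, 1), (6, 2), (6, 3), (7, 0), (7, 1), (7, 2), (7, 3)]
Unfold 5 (reflect across h@4): 32 holes -> [(0, 0), (0, 1), (0, 2), (0, 3), (1, 0), (1, 1), (1, 2), (1, 3), (2, 0), (2, 1), (2, 2), (2, 3), (3, 0), (3, 1), (3, 2), (3, 3), (4, 0), (4, 1), (4, 2), (4, 3), (5, 0), (5, 1), (5, 2), (5, 3), (6, 0), (6, 1), (6, 2), (6, 3), (7, 0), (7, 1), (7, 2), (7, 3)]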